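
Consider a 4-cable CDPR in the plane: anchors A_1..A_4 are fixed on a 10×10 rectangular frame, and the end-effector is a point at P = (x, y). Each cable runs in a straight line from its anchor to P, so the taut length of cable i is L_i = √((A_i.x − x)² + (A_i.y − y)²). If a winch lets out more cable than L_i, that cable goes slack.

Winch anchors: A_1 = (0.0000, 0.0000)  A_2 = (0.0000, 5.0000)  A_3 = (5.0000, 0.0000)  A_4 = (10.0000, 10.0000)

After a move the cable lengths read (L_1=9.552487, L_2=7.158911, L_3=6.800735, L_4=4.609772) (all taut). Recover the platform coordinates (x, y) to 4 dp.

(7.0000, 6.5000)

each cable: (A_i−P)·(A_i−P) = L_i²; let q_i = ‖A_i‖²−L_i²
q_1 = 0.0000+0.0000−91.2500 = -91.2500
row 1: 0.0000x − 10.0000y = -65.0000  (q_2=-26.2500)
row 2: -10.0000x + 0.0000y = -70.0000  (q_3=-21.2500)
row 3: -20.0000x − 20.0000y = -270.0000  (q_4=178.7500)
Cramer on rows 1–2 → x = 7.0000, y = 6.5000
check cable 4: ‖A_4−P‖² = 21.2500 ≈ L_4² = 21.2500 ✓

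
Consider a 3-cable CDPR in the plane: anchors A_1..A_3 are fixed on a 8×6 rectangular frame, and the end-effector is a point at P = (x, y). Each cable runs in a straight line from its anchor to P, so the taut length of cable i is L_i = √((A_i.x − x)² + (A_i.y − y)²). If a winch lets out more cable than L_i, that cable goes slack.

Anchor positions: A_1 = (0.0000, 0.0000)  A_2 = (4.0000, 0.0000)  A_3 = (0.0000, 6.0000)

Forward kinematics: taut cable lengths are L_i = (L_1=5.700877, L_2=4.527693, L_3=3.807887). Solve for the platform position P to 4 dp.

(3.5000, 4.5000)

circle eqns → linear via eq_j − eq_1; set k_j = A_j·A_j − L_j²
k_1 = 0.0000+0.0000−32.5000 = -32.5000
-8.0000·x + 0.0000·y = k_1−k_2 = -28.0000
0.0000·x − 12.0000·y = k_1−k_3 = -54.0000
solve first two rows → x=3.5000, y=4.5000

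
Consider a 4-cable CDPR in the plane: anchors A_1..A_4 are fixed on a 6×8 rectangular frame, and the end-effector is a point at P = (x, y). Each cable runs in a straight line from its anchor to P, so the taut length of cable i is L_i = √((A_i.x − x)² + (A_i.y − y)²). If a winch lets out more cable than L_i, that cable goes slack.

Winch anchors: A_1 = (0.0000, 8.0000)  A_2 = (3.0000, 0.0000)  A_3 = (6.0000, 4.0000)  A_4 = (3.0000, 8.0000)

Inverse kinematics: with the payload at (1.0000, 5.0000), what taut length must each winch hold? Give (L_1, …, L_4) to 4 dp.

L_1 = √((0.0000−1.0000)² + (8.0000−5.0000)²) = 3.1623
L_2 = √((3.0000−1.0000)² + (0.0000−5.0000)²) = 5.3852
L_3 = √((6.0000−1.0000)² + (4.0000−5.0000)²) = 5.0990
L_4 = √((3.0000−1.0000)² + (8.0000−5.0000)²) = 3.6056

(3.1623, 5.3852, 5.0990, 3.6056)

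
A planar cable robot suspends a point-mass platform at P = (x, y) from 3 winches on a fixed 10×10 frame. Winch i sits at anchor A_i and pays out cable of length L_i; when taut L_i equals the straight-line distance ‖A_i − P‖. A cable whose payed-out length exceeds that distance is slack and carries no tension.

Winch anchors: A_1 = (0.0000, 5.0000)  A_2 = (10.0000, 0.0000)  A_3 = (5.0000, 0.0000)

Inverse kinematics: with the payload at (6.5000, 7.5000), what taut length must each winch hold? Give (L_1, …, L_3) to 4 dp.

L_1: Δ = A_1−P = (-6.5000, -2.5000) → ‖Δ‖ = √48.5000 = 6.9642
L_2: Δ = A_2−P = (3.5000, -7.5000) → ‖Δ‖ = √68.5000 = 8.2765
L_3: Δ = A_3−P = (-1.5000, -7.5000) → ‖Δ‖ = √58.5000 = 7.6485

(6.9642, 8.2765, 7.6485)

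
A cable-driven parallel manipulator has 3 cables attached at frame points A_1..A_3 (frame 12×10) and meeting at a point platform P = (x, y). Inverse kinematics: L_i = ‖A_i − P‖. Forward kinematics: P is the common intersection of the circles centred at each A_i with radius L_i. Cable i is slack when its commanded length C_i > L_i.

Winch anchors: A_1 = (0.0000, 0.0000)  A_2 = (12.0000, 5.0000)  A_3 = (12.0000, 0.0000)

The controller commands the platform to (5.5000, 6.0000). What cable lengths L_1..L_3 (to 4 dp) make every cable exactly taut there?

(8.1394, 6.5765, 8.8459)

cable 1: Δx=-5.5000, Δy=-6.0000; L_1 = √(Δx²+Δy²) = 8.1394
cable 2: Δx=6.5000, Δy=-1.0000; L_2 = √(Δx²+Δy²) = 6.5765
cable 3: Δx=6.5000, Δy=-6.0000; L_3 = √(Δx²+Δy²) = 8.8459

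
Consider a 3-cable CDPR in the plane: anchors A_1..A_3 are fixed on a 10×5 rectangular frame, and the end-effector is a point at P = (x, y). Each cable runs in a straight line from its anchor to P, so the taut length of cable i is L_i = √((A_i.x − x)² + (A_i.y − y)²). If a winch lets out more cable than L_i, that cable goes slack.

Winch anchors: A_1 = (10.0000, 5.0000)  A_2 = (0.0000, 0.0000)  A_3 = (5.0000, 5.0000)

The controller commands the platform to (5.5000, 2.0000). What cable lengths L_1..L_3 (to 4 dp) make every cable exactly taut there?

L_1: Δ = A_1−P = (4.5000, 3.0000) → ‖Δ‖ = √29.2500 = 5.4083
L_2: Δ = A_2−P = (-5.5000, -2.0000) → ‖Δ‖ = √34.2500 = 5.8523
L_3: Δ = A_3−P = (-0.5000, 3.0000) → ‖Δ‖ = √9.2500 = 3.0414

(5.4083, 5.8523, 3.0414)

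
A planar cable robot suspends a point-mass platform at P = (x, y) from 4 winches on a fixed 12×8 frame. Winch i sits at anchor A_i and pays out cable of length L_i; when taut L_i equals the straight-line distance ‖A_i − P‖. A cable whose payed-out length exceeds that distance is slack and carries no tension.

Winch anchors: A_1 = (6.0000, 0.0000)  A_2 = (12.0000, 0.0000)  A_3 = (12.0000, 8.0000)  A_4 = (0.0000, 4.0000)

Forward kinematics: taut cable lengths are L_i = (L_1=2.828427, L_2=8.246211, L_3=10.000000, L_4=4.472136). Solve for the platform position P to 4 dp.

expand ‖A_i−P‖²=L_i² and subtract eq 1 (k_i ≔ ‖A_i‖²−L_i²)
k_1 = 36.0000+0.0000−8.0000 = 28.0000
eq1−eq2 → [-12.0000  0.0000]·P = -48.0000
eq1−eq3 → [-12.0000  -16.0000]·P = -80.0000
eq1−eq4 → [12.0000  -8.0000]·P = 32.0000
2×2 solve → P = (4.0000, 2.0000)
check cable 4: ‖A_4−P‖² = 20.0000 ≈ L_4² = 20.0000 ✓

(4.0000, 2.0000)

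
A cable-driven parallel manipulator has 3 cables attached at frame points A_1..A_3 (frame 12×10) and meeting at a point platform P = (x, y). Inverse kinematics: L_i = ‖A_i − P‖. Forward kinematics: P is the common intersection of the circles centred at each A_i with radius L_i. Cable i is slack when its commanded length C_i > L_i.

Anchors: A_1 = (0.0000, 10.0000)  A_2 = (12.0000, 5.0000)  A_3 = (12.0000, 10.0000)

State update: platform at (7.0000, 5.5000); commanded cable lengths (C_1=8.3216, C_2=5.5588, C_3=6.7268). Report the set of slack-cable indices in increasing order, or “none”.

2

i=1: geometric 8.3217 vs commanded 8.3216 ⇒ taut
i=2: geometric 5.0249 vs commanded 5.5588 ⇒ slack
i=3: geometric 6.7268 vs commanded 6.7268 ⇒ taut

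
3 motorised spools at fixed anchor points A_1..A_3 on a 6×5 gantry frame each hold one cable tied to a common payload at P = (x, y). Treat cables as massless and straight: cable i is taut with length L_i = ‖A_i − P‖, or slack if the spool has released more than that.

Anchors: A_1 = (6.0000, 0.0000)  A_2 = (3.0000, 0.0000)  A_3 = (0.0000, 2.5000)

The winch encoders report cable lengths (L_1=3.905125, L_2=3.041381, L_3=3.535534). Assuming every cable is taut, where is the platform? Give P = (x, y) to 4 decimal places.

circle eqns → linear via eq_j − eq_1; set c_j = A_j·A_j − L_j²
c_1 = 36.0000+0.0000−15.2500 = 20.7500
6.0000·x + 0.0000·y = c_1−c_2 = 21.0000
12.0000·x − 5.0000·y = c_1−c_3 = 27.0000
solve first two rows → x=3.5000, y=3.0000

(3.5000, 3.0000)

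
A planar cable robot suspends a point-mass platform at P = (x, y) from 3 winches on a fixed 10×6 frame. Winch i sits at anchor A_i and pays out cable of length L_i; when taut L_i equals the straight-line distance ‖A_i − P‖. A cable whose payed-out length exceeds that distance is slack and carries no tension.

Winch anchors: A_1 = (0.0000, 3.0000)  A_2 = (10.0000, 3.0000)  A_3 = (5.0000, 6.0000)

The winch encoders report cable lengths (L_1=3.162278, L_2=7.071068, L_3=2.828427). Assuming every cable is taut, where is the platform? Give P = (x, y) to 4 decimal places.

each cable: (A_i−P)·(A_i−P) = L_i²; let q_i = ‖A_i‖²−L_i²
q_1 = 0.0000+9.0000−10.0000 = -1.0000
row 1: -20.0000x + 0.0000y = -60.0000  (q_2=59.0000)
row 2: -10.0000x − 6.0000y = -54.0000  (q_3=53.0000)
Cramer on rows 1–2 → x = 3.0000, y = 4.0000

(3.0000, 4.0000)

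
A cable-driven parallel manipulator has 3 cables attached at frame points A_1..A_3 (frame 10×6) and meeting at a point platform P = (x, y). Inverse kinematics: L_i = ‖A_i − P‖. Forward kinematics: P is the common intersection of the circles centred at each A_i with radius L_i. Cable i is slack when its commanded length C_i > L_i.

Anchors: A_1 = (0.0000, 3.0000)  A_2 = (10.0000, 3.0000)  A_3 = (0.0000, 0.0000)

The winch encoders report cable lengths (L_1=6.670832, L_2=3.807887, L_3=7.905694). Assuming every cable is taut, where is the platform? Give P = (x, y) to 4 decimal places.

(6.5000, 4.5000)

expand ‖A_i−P‖²=L_i² and subtract eq 1 (k_i ≔ ‖A_i‖²−L_i²)
k_1 = 0.0000+9.0000−44.5000 = -35.5000
eq1−eq2 → [-20.0000  0.0000]·P = -130.0000
eq1−eq3 → [0.0000  6.0000]·P = 27.0000
2×2 solve → P = (6.5000, 4.5000)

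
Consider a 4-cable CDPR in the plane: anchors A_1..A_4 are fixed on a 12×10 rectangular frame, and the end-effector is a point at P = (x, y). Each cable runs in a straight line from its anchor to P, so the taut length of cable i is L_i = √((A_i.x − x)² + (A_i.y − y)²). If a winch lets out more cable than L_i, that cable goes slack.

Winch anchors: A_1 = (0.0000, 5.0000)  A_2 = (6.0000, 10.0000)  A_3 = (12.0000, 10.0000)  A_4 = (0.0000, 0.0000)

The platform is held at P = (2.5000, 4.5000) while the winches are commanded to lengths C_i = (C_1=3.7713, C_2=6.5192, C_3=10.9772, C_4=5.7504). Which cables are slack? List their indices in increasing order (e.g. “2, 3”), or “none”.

1, 4

cable 1: L_1 = ‖A_1−P‖ = 2.5495;  C_1 = 3.7713 → slack
cable 2: L_2 = ‖A_2−P‖ = 6.5192;  C_2 = 6.5192 → taut
cable 3: L_3 = ‖A_3−P‖ = 10.9772;  C_3 = 10.9772 → taut
cable 4: L_4 = ‖A_4−P‖ = 5.1478;  C_4 = 5.7504 → slack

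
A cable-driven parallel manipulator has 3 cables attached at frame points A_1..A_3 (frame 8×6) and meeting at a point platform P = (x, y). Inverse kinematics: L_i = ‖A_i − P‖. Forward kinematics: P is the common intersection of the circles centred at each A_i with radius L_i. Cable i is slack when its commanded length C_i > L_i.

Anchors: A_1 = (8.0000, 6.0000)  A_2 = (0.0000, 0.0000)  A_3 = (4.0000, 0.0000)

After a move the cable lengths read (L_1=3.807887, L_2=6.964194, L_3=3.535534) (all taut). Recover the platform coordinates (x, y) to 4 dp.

(6.5000, 2.5000)

each cable: (A_i−P)·(A_i−P) = L_i²; let q_i = ‖A_i‖²−L_i²
q_1 = 64.0000+36.0000−14.5000 = 85.5000
row 1: 16.0000x + 12.0000y = 134.0000  (q_2=-48.5000)
row 2: 8.0000x + 12.0000y = 82.0000  (q_3=3.5000)
Cramer on rows 1–2 → x = 6.5000, y = 2.5000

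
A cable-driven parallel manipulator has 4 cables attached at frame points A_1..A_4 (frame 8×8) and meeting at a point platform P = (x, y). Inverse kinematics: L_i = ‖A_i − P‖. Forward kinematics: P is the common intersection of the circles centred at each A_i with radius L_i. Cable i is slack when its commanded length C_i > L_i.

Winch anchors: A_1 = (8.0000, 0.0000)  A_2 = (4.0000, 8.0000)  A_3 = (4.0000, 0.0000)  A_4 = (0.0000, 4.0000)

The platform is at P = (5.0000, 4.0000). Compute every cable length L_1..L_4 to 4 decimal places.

(5.0000, 4.1231, 4.1231, 5.0000)

L_1: Δ = A_1−P = (3.0000, -4.0000) → ‖Δ‖ = √25.0000 = 5.0000
L_2: Δ = A_2−P = (-1.0000, 4.0000) → ‖Δ‖ = √17.0000 = 4.1231
L_3: Δ = A_3−P = (-1.0000, -4.0000) → ‖Δ‖ = √17.0000 = 4.1231
L_4: Δ = A_4−P = (-5.0000, 0.0000) → ‖Δ‖ = √25.0000 = 5.0000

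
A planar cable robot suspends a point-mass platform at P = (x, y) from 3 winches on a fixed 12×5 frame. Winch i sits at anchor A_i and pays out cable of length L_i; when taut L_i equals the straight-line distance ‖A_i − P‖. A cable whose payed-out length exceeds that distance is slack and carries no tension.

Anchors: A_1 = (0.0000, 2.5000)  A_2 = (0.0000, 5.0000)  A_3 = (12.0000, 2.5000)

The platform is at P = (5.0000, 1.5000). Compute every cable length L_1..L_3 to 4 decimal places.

(5.0990, 6.1033, 7.0711)

L_1: Δ = A_1−P = (-5.0000, 1.0000) → ‖Δ‖ = √26.0000 = 5.0990
L_2: Δ = A_2−P = (-5.0000, 3.5000) → ‖Δ‖ = √37.2500 = 6.1033
L_3: Δ = A_3−P = (7.0000, 1.0000) → ‖Δ‖ = √50.0000 = 7.0711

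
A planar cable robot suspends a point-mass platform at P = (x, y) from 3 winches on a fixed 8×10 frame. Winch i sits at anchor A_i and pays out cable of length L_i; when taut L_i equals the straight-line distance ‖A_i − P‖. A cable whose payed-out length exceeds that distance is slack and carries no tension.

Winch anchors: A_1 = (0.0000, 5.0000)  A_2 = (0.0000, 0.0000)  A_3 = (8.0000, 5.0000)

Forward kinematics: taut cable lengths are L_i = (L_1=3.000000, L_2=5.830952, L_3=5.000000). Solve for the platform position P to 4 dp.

expand ‖A_i−P‖²=L_i² and subtract eq 1 (q_i ≔ ‖A_i‖²−L_i²)
q_1 = 0.0000+25.0000−9.0000 = 16.0000
eq1−eq2 → [0.0000  10.0000]·P = 50.0000
eq1−eq3 → [-16.0000  0.0000]·P = -48.0000
2×2 solve → P = (3.0000, 5.0000)

(3.0000, 5.0000)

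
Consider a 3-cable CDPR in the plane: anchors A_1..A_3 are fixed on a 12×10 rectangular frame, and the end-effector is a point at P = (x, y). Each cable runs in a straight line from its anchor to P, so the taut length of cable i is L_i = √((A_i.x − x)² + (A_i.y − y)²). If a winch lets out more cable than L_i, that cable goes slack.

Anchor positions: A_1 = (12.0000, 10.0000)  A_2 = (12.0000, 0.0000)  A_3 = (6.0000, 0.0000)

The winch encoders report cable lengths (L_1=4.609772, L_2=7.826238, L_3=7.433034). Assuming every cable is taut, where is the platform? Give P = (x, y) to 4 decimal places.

(8.5000, 7.0000)

expand ‖A_i−P‖²=L_i² and subtract eq 1 (k_i ≔ ‖A_i‖²−L_i²)
k_1 = 144.0000+100.0000−21.2500 = 222.7500
eq1−eq2 → [0.0000  20.0000]·P = 140.0000
eq1−eq3 → [12.0000  20.0000]·P = 242.0000
2×2 solve → P = (8.5000, 7.0000)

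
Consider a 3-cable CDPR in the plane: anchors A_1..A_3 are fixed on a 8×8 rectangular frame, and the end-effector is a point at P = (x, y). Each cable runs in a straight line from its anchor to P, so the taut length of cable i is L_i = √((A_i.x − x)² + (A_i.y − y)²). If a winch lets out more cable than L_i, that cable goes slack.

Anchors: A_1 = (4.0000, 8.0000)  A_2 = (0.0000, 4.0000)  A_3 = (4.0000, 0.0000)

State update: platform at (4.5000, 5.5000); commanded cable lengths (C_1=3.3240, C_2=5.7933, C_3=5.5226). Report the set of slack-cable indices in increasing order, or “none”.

1, 2

i=1: geometric 2.5495 vs commanded 3.3240 ⇒ slack
i=2: geometric 4.7434 vs commanded 5.7933 ⇒ slack
i=3: geometric 5.5227 vs commanded 5.5226 ⇒ taut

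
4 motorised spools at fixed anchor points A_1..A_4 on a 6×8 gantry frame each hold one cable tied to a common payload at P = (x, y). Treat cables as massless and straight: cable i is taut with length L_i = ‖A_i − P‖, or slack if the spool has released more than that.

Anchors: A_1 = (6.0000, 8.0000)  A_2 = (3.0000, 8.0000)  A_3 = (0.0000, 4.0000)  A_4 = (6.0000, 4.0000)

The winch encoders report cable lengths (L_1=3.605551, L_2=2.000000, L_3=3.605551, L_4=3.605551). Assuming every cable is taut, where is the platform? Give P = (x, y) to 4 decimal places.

circle eqns → linear via eq_j − eq_1; set q_j = A_j·A_j − L_j²
q_1 = 36.0000+64.0000−13.0000 = 87.0000
6.0000·x + 0.0000·y = q_1−q_2 = 18.0000
12.0000·x + 8.0000·y = q_1−q_3 = 84.0000
0.0000·x + 8.0000·y = q_1−q_4 = 48.0000
solve first two rows → x=3.0000, y=6.0000
check cable 4: ‖A_4−P‖² = 13.0000 ≈ L_4² = 13.0000 ✓

(3.0000, 6.0000)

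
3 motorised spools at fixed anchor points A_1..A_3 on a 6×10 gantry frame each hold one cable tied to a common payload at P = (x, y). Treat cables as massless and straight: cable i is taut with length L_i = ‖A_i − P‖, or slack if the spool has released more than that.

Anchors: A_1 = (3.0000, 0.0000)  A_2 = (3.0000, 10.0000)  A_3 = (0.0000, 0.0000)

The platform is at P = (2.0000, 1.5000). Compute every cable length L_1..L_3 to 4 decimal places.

(1.8028, 8.5586, 2.5000)

cable 1: Δx=1.0000, Δy=-1.5000; L_1 = √(Δx²+Δy²) = 1.8028
cable 2: Δx=1.0000, Δy=8.5000; L_2 = √(Δx²+Δy²) = 8.5586
cable 3: Δx=-2.0000, Δy=-1.5000; L_3 = √(Δx²+Δy²) = 2.5000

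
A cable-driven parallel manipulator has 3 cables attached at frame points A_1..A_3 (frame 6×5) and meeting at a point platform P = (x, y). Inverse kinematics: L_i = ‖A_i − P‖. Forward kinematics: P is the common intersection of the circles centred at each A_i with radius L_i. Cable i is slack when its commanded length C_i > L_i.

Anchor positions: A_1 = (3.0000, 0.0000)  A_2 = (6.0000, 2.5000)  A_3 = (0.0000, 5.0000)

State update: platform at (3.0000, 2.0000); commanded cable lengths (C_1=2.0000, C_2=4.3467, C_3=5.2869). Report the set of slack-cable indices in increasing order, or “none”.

cable 1: √((0.0000)²+(-2.0000)²)=2.0000, C_1=2.0000: taut
cable 2: √((3.0000)²+(0.5000)²)=3.0414, C_2=4.3467: slack
cable 3: √((-3.0000)²+(3.0000)²)=4.2426, C_3=5.2869: slack

2, 3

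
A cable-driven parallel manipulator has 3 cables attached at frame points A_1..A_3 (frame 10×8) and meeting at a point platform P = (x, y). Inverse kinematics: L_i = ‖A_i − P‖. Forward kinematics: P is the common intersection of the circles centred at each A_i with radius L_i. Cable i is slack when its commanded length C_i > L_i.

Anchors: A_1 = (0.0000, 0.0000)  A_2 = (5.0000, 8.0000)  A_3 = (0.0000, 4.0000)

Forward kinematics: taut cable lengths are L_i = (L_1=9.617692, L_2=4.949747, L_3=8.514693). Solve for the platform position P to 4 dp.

(8.5000, 4.5000)

expand ‖A_i−P‖²=L_i² and subtract eq 1 (c_i ≔ ‖A_i‖²−L_i²)
c_1 = 0.0000+0.0000−92.5000 = -92.5000
eq1−eq2 → [-10.0000  -16.0000]·P = -157.0000
eq1−eq3 → [0.0000  -8.0000]·P = -36.0000
2×2 solve → P = (8.5000, 4.5000)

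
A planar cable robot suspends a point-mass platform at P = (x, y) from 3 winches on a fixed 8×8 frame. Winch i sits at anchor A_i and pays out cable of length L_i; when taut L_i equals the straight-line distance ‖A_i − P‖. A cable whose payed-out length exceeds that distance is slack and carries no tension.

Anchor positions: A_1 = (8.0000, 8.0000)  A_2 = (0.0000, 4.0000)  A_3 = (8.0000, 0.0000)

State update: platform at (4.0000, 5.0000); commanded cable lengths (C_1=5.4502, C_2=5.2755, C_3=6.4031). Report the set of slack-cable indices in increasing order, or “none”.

cable 1: √((4.0000)²+(3.0000)²)=5.0000, C_1=5.4502: slack
cable 2: √((-4.0000)²+(-1.0000)²)=4.1231, C_2=5.2755: slack
cable 3: √((4.0000)²+(-5.0000)²)=6.4031, C_3=6.4031: taut

1, 2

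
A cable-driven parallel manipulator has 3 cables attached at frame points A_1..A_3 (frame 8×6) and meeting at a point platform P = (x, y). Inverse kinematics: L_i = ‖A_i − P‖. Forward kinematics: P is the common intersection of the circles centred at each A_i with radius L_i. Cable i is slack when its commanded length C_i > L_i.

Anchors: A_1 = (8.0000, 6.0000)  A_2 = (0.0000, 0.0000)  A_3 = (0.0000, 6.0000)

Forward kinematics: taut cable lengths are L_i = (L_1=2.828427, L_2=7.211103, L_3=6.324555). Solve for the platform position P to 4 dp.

each cable: (A_i−P)·(A_i−P) = L_i²; let k_i = ‖A_i‖²−L_i²
k_1 = 64.0000+36.0000−8.0000 = 92.0000
row 1: 16.0000x + 12.0000y = 144.0000  (k_2=-52.0000)
row 2: 16.0000x + 0.0000y = 96.0000  (k_3=-4.0000)
Cramer on rows 1–2 → x = 6.0000, y = 4.0000

(6.0000, 4.0000)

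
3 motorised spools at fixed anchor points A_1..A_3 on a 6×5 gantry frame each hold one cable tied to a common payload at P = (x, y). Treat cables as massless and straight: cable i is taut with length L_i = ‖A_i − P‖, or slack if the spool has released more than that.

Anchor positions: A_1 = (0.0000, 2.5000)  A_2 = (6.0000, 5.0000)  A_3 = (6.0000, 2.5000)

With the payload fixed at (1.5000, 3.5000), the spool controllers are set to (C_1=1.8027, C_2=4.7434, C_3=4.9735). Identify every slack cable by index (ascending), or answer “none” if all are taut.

3

i=1: geometric 1.8028 vs commanded 1.8027 ⇒ taut
i=2: geometric 4.7434 vs commanded 4.7434 ⇒ taut
i=3: geometric 4.6098 vs commanded 4.9735 ⇒ slack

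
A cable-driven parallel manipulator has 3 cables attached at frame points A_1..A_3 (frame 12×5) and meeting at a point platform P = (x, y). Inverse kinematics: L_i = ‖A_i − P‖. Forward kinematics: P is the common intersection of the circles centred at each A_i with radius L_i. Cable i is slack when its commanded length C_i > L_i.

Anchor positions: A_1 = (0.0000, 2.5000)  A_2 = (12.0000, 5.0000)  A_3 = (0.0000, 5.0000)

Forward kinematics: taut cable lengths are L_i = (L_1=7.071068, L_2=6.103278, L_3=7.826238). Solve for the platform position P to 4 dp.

circle eqns → linear via eq_j − eq_1; set q_j = A_j·A_j − L_j²
q_1 = 0.0000+6.2500−50.0000 = -43.7500
-24.0000·x − 5.0000·y = q_1−q_2 = -175.5000
0.0000·x − 5.0000·y = q_1−q_3 = -7.5000
solve first two rows → x=7.0000, y=1.5000

(7.0000, 1.5000)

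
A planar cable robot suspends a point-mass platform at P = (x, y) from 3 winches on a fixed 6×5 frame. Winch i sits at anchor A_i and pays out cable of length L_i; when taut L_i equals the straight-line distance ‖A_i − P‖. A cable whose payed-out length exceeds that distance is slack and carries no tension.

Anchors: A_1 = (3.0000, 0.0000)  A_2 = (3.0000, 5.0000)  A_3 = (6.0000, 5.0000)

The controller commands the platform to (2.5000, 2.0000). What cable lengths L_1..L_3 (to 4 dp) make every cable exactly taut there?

cable 1: Δx=0.5000, Δy=-2.0000; L_1 = √(Δx²+Δy²) = 2.0616
cable 2: Δx=0.5000, Δy=3.0000; L_2 = √(Δx²+Δy²) = 3.0414
cable 3: Δx=3.5000, Δy=3.0000; L_3 = √(Δx²+Δy²) = 4.6098

(2.0616, 3.0414, 4.6098)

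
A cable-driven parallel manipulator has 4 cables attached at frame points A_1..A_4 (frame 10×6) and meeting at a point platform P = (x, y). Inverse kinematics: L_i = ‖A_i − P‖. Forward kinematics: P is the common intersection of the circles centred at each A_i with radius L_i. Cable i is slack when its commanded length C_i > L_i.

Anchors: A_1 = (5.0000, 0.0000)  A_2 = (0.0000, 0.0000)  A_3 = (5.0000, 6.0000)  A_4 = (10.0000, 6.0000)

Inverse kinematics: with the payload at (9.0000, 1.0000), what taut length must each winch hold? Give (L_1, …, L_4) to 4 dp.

L_1 = √((5.0000−9.0000)² + (0.0000−1.0000)²) = 4.1231
L_2 = √((0.0000−9.0000)² + (0.0000−1.0000)²) = 9.0554
L_3 = √((5.0000−9.0000)² + (6.0000−1.0000)²) = 6.4031
L_4 = √((10.0000−9.0000)² + (6.0000−1.0000)²) = 5.0990

(4.1231, 9.0554, 6.4031, 5.0990)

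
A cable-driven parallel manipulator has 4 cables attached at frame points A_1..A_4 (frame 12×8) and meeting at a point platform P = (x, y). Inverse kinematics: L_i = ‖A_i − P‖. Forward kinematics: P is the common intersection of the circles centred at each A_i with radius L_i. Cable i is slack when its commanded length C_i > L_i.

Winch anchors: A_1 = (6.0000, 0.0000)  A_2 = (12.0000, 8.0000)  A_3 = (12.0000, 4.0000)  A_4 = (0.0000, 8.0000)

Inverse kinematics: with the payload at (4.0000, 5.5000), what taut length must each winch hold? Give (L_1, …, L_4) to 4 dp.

(5.8523, 8.3815, 8.1394, 4.7170)

cable 1: Δx=2.0000, Δy=-5.5000; L_1 = √(Δx²+Δy²) = 5.8523
cable 2: Δx=8.0000, Δy=2.5000; L_2 = √(Δx²+Δy²) = 8.3815
cable 3: Δx=8.0000, Δy=-1.5000; L_3 = √(Δx²+Δy²) = 8.1394
cable 4: Δx=-4.0000, Δy=2.5000; L_4 = √(Δx²+Δy²) = 4.7170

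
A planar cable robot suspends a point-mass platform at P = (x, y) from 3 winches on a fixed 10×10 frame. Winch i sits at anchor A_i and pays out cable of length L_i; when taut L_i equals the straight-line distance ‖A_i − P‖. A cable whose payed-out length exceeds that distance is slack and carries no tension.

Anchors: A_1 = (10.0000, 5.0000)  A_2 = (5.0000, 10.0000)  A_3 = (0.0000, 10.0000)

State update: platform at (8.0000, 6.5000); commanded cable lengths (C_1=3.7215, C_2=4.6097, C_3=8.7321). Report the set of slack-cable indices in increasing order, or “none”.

1

i=1: geometric 2.5000 vs commanded 3.7215 ⇒ slack
i=2: geometric 4.6098 vs commanded 4.6097 ⇒ taut
i=3: geometric 8.7321 vs commanded 8.7321 ⇒ taut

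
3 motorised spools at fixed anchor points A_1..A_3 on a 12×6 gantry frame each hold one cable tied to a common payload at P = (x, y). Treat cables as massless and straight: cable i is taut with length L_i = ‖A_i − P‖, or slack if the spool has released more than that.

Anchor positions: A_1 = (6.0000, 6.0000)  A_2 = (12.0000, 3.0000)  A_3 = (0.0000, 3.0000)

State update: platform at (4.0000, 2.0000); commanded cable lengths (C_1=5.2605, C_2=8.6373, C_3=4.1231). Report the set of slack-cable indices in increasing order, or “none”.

1, 2

cable 1: L_1 = ‖A_1−P‖ = 4.4721;  C_1 = 5.2605 → slack
cable 2: L_2 = ‖A_2−P‖ = 8.0623;  C_2 = 8.6373 → slack
cable 3: L_3 = ‖A_3−P‖ = 4.1231;  C_3 = 4.1231 → taut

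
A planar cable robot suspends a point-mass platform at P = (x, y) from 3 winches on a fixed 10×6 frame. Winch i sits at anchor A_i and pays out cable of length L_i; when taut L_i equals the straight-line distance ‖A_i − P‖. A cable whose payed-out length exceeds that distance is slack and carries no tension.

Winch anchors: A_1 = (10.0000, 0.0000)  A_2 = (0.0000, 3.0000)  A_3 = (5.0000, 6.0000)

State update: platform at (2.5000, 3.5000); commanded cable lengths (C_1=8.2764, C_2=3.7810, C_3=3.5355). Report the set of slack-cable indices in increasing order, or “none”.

i=1: geometric 8.2765 vs commanded 8.2764 ⇒ taut
i=2: geometric 2.5495 vs commanded 3.7810 ⇒ slack
i=3: geometric 3.5355 vs commanded 3.5355 ⇒ taut

2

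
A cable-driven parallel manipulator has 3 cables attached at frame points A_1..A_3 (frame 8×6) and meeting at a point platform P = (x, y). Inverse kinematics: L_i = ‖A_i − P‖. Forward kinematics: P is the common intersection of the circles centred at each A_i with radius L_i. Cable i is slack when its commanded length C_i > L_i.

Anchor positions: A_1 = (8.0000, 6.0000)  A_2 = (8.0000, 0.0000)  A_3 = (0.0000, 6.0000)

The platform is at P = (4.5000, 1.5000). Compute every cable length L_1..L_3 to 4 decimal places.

L_1: Δ = A_1−P = (3.5000, 4.5000) → ‖Δ‖ = √32.5000 = 5.7009
L_2: Δ = A_2−P = (3.5000, -1.5000) → ‖Δ‖ = √14.5000 = 3.8079
L_3: Δ = A_3−P = (-4.5000, 4.5000) → ‖Δ‖ = √40.5000 = 6.3640

(5.7009, 3.8079, 6.3640)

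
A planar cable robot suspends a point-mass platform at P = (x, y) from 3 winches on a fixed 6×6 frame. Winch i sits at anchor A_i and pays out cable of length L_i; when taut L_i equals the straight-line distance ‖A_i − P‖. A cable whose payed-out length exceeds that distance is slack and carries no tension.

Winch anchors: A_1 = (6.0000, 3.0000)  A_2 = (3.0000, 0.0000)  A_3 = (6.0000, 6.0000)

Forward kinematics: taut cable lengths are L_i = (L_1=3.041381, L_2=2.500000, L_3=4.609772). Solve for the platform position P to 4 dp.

(3.0000, 2.5000)

each cable: (A_i−P)·(A_i−P) = L_i²; let q_i = ‖A_i‖²−L_i²
q_1 = 36.0000+9.0000−9.2500 = 35.7500
row 1: 6.0000x + 6.0000y = 33.0000  (q_2=2.7500)
row 2: 0.0000x − 6.0000y = -15.0000  (q_3=50.7500)
Cramer on rows 1–2 → x = 3.0000, y = 2.5000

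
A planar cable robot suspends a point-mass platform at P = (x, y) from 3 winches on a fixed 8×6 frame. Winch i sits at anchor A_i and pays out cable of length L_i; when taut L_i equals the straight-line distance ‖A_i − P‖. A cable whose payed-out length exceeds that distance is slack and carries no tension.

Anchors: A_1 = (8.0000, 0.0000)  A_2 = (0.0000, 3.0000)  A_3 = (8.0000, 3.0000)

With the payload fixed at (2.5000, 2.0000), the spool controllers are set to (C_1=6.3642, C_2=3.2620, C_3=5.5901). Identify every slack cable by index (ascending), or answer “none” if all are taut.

cable 1: √((5.5000)²+(-2.0000)²)=5.8523, C_1=6.3642: slack
cable 2: √((-2.5000)²+(1.0000)²)=2.6926, C_2=3.2620: slack
cable 3: √((5.5000)²+(1.0000)²)=5.5902, C_3=5.5901: taut

1, 2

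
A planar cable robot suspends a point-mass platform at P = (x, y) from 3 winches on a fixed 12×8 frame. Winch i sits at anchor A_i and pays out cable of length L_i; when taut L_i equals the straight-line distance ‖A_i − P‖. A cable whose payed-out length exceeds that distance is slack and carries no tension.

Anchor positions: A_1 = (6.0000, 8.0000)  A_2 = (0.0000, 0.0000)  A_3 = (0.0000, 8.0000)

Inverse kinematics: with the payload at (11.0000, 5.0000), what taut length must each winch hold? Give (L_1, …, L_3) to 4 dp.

L_1 = √((6.0000−11.0000)² + (8.0000−5.0000)²) = 5.8310
L_2 = √((0.0000−11.0000)² + (0.0000−5.0000)²) = 12.0830
L_3 = √((0.0000−11.0000)² + (8.0000−5.0000)²) = 11.4018

(5.8310, 12.0830, 11.4018)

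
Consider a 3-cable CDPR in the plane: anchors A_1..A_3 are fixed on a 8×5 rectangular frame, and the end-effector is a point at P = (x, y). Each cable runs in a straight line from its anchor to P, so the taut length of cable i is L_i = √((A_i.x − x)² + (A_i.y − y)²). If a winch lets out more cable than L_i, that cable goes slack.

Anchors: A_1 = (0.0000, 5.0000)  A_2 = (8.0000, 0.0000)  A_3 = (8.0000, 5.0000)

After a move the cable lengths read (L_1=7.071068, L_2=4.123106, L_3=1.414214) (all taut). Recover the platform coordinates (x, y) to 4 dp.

expand ‖A_i−P‖²=L_i² and subtract eq 1 (c_i ≔ ‖A_i‖²−L_i²)
c_1 = 0.0000+25.0000−50.0000 = -25.0000
eq1−eq2 → [-16.0000  10.0000]·P = -72.0000
eq1−eq3 → [-16.0000  0.0000]·P = -112.0000
2×2 solve → P = (7.0000, 4.0000)

(7.0000, 4.0000)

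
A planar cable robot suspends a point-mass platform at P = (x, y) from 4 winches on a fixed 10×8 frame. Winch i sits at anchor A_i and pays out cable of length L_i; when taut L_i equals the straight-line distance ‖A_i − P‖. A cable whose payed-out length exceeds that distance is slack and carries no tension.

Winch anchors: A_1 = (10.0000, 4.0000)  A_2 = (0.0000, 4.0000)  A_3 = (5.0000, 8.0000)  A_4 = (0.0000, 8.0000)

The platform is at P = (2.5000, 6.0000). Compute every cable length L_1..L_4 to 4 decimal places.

L_1: Δ = A_1−P = (7.5000, -2.0000) → ‖Δ‖ = √60.2500 = 7.7621
L_2: Δ = A_2−P = (-2.5000, -2.0000) → ‖Δ‖ = √10.2500 = 3.2016
L_3: Δ = A_3−P = (2.5000, 2.0000) → ‖Δ‖ = √10.2500 = 3.2016
L_4: Δ = A_4−P = (-2.5000, 2.0000) → ‖Δ‖ = √10.2500 = 3.2016

(7.7621, 3.2016, 3.2016, 3.2016)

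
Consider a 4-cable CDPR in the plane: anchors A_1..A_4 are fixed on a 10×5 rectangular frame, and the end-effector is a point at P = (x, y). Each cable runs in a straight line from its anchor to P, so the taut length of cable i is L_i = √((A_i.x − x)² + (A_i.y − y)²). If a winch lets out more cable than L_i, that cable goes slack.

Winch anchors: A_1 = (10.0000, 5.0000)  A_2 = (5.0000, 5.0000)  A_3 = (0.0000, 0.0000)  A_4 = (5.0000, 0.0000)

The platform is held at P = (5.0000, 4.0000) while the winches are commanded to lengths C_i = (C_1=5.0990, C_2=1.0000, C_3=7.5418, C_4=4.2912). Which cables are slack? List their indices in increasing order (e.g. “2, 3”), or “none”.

cable 1: L_1 = ‖A_1−P‖ = 5.0990;  C_1 = 5.0990 → taut
cable 2: L_2 = ‖A_2−P‖ = 1.0000;  C_2 = 1.0000 → taut
cable 3: L_3 = ‖A_3−P‖ = 6.4031;  C_3 = 7.5418 → slack
cable 4: L_4 = ‖A_4−P‖ = 4.0000;  C_4 = 4.2912 → slack

3, 4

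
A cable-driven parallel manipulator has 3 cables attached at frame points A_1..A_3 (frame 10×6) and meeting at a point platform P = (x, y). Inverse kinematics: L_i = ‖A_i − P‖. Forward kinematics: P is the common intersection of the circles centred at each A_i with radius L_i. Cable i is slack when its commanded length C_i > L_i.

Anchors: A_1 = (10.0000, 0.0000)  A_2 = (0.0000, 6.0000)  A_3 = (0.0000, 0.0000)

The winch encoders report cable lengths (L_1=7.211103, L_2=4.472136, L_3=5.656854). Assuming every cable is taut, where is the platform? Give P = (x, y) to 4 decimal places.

each cable: (A_i−P)·(A_i−P) = L_i²; let q_i = ‖A_i‖²−L_i²
q_1 = 100.0000+0.0000−52.0000 = 48.0000
row 1: 20.0000x − 12.0000y = 32.0000  (q_2=16.0000)
row 2: 20.0000x + 0.0000y = 80.0000  (q_3=-32.0000)
Cramer on rows 1–2 → x = 4.0000, y = 4.0000

(4.0000, 4.0000)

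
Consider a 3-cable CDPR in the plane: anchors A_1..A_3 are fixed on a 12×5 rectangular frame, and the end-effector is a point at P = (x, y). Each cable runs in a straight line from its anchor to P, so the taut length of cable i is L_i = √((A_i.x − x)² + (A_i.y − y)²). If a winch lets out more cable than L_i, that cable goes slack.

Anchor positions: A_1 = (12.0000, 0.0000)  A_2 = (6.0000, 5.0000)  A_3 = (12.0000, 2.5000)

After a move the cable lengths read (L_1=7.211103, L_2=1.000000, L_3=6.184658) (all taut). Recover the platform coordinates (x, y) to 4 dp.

(6.0000, 4.0000)

expand ‖A_i−P‖²=L_i² and subtract eq 1 (k_i ≔ ‖A_i‖²−L_i²)
k_1 = 144.0000+0.0000−52.0000 = 92.0000
eq1−eq2 → [12.0000  -10.0000]·P = 32.0000
eq1−eq3 → [0.0000  -5.0000]·P = -20.0000
2×2 solve → P = (6.0000, 4.0000)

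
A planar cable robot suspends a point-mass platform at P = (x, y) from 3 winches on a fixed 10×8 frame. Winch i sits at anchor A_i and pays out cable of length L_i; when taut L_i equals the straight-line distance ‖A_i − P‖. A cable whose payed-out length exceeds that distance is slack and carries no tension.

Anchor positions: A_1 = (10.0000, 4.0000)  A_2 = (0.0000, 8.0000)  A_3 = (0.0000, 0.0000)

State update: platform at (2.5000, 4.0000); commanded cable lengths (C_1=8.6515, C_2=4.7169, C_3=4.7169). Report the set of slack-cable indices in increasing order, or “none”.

cable 1: L_1 = ‖A_1−P‖ = 7.5000;  C_1 = 8.6515 → slack
cable 2: L_2 = ‖A_2−P‖ = 4.7170;  C_2 = 4.7169 → taut
cable 3: L_3 = ‖A_3−P‖ = 4.7170;  C_3 = 4.7169 → taut

1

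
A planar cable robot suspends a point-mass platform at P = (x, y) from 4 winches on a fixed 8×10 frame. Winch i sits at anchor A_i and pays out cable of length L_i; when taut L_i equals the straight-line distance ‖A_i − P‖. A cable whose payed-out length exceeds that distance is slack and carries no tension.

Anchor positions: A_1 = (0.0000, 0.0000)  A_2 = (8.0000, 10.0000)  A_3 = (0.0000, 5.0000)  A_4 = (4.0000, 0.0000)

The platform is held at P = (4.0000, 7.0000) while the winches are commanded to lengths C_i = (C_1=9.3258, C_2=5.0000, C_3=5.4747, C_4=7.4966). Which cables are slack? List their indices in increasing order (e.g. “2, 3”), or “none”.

1, 3, 4

cable 1: √((-4.0000)²+(-7.0000)²)=8.0623, C_1=9.3258: slack
cable 2: √((4.0000)²+(3.0000)²)=5.0000, C_2=5.0000: taut
cable 3: √((-4.0000)²+(-2.0000)²)=4.4721, C_3=5.4747: slack
cable 4: √((0.0000)²+(-7.0000)²)=7.0000, C_4=7.4966: slack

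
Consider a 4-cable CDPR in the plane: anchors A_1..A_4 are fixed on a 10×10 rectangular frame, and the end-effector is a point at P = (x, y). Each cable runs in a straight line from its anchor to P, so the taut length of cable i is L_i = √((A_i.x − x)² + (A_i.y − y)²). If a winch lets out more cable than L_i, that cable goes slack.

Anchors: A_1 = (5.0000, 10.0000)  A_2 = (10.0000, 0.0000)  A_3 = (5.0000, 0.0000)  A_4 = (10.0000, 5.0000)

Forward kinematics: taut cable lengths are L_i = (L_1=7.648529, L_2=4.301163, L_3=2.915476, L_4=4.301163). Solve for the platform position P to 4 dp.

expand ‖A_i−P‖²=L_i² and subtract eq 1 (q_i ≔ ‖A_i‖²−L_i²)
q_1 = 25.0000+100.0000−58.5000 = 66.5000
eq1−eq2 → [-10.0000  20.0000]·P = -15.0000
eq1−eq3 → [0.0000  20.0000]·P = 50.0000
eq1−eq4 → [-10.0000  10.0000]·P = -40.0000
2×2 solve → P = (6.5000, 2.5000)
check cable 4: ‖A_4−P‖² = 18.5000 ≈ L_4² = 18.5000 ✓

(6.5000, 2.5000)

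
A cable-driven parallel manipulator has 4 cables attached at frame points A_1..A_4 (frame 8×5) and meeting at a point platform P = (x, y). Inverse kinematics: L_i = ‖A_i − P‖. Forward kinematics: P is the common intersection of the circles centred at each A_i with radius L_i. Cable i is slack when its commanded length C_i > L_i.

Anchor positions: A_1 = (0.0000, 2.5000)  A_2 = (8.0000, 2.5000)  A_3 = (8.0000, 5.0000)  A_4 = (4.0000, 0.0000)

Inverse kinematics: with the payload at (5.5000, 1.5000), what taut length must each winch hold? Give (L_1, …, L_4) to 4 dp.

cable 1: Δx=-5.5000, Δy=1.0000; L_1 = √(Δx²+Δy²) = 5.5902
cable 2: Δx=2.5000, Δy=1.0000; L_2 = √(Δx²+Δy²) = 2.6926
cable 3: Δx=2.5000, Δy=3.5000; L_3 = √(Δx²+Δy²) = 4.3012
cable 4: Δx=-1.5000, Δy=-1.5000; L_4 = √(Δx²+Δy²) = 2.1213

(5.5902, 2.6926, 4.3012, 2.1213)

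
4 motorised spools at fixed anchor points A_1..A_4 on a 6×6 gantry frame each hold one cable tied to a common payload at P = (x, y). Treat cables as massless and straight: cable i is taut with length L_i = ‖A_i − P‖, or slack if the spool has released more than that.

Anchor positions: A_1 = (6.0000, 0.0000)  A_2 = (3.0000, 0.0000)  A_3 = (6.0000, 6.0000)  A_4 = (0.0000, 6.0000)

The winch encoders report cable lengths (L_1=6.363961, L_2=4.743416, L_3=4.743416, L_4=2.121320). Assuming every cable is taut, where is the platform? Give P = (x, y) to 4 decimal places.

circle eqns → linear via eq_j − eq_1; set c_j = A_j·A_j − L_j²
c_1 = 36.0000+0.0000−40.5000 = -4.5000
6.0000·x + 0.0000·y = c_1−c_2 = 9.0000
0.0000·x − 12.0000·y = c_1−c_3 = -54.0000
12.0000·x − 12.0000·y = c_1−c_4 = -36.0000
solve first two rows → x=1.5000, y=4.5000
check cable 4: ‖A_4−P‖² = 4.5000 ≈ L_4² = 4.5000 ✓

(1.5000, 4.5000)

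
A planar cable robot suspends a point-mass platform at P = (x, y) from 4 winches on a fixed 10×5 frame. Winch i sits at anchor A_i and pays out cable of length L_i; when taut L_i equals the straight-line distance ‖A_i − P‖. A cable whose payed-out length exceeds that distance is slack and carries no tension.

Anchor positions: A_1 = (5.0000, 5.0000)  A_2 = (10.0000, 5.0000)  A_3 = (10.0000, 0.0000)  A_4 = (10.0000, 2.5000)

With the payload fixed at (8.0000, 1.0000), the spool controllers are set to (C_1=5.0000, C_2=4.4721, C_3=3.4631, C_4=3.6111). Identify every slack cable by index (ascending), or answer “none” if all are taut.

i=1: geometric 5.0000 vs commanded 5.0000 ⇒ taut
i=2: geometric 4.4721 vs commanded 4.4721 ⇒ taut
i=3: geometric 2.2361 vs commanded 3.4631 ⇒ slack
i=4: geometric 2.5000 vs commanded 3.6111 ⇒ slack

3, 4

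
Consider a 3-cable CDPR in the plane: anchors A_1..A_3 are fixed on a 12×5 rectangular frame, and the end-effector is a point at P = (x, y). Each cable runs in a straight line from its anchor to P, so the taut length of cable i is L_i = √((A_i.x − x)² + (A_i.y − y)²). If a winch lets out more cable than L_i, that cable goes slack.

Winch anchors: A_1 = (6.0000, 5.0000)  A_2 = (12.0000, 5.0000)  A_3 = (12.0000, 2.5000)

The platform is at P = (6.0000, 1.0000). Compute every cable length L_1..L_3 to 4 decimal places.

(4.0000, 7.2111, 6.1847)

L_1 = √((6.0000−6.0000)² + (5.0000−1.0000)²) = 4.0000
L_2 = √((12.0000−6.0000)² + (5.0000−1.0000)²) = 7.2111
L_3 = √((12.0000−6.0000)² + (2.5000−1.0000)²) = 6.1847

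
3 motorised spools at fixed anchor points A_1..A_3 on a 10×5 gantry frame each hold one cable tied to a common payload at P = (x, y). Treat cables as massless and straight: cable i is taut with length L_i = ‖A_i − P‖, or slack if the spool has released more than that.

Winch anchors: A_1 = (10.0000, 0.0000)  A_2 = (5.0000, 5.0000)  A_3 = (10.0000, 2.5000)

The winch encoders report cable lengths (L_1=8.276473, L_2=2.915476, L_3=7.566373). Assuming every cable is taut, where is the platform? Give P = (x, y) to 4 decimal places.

(2.5000, 3.5000)

circle eqns → linear via eq_j − eq_1; set q_j = A_j·A_j − L_j²
q_1 = 100.0000+0.0000−68.5000 = 31.5000
10.0000·x − 10.0000·y = q_1−q_2 = -10.0000
0.0000·x − 5.0000·y = q_1−q_3 = -17.5000
solve first two rows → x=2.5000, y=3.5000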